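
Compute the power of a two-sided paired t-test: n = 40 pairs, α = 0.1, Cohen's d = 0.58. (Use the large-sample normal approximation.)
Power ≈ 0.98

Power calculation (paired t-test, normal approximation):
z_β = d · √n - z_{α/2}
z_β = 0.58 · √40 - 1.645
z_β = 0.58 · 6.325 - 1.645
z_β = 2.023

Power = Φ(z_β) = Φ(2.023) ≈ 0.978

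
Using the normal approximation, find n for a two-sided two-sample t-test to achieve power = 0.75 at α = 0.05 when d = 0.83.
n = 21 per group

Sample size formula (two-sample t-test, normal approximation):
n = 2 · ((z_{α/2} + z_β) / d)²

z_{α/2} = 1.960 (for α = 0.05, two-sided)
z_β = 0.674 (for power = 0.75)
d = 0.83

n = 2 · ((1.960 + 0.674) / 0.83)²
n = 2 · (3.173)²
n ≈ 20.14
Round up to the next whole number: n = 21 per group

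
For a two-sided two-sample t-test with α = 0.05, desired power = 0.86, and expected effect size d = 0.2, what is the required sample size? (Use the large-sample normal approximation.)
n = 463 per group

Sample size formula (two-sample t-test, normal approximation):
n = 2 · ((z_{α/2} + z_β) / d)²

z_{α/2} = 1.960 (for α = 0.05, two-sided)
z_β = 1.080 (for power = 0.86)
d = 0.2

n = 2 · ((1.960 + 1.080) / 0.2)²
n = 2 · (15.200)²
n ≈ 462.08
Round up to the next whole number: n = 463 per group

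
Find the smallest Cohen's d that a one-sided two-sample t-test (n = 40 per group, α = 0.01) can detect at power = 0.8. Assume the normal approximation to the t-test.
d ≈ 0.71

Minimum detectable effect (two-sample t-test, normal approximation):
d = (z_α + z_β) / √(n/2)
d = (2.326 + 0.842) / √(40/2)
d = 3.168 / 4.472
d ≈ 0.71

By Cohen's convention (0.2 small / 0.5 medium / 0.8 large): medium effect.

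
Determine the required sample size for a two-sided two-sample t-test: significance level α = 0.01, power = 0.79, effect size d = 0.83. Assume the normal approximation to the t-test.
n = 34 per group

Sample size formula (two-sample t-test, normal approximation):
n = 2 · ((z_{α/2} + z_β) / d)²

z_{α/2} = 2.576 (for α = 0.01, two-sided)
z_β = 0.806 (for power = 0.79)
d = 0.83

n = 2 · ((2.576 + 0.806) / 0.83)²
n = 2 · (4.075)²
n ≈ 33.21
Round up to the next whole number: n = 34 per group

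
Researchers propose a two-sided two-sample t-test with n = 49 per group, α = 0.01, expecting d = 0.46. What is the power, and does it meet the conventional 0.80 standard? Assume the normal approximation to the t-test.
Power ≈ 0.38; the study is underpowered (power < 0.80)

Power calculation (two-sample t-test, normal approximation):
z_β = d · √(n/2) - z_{α/2}
z_β = 0.46 · √(49/2) - 2.576
z_β = 0.46 · 4.950 - 2.576
z_β = -0.299

Power = Φ(z_β) = Φ(-0.299) ≈ 0.382

Effect size d = 0.46 is small by Cohen's convention (0.2/0.5/0.8).

Threshold: power ≥ 0.80 is conventionally adequate.
Power ≈ 0.38 → the study is underpowered (power < 0.80).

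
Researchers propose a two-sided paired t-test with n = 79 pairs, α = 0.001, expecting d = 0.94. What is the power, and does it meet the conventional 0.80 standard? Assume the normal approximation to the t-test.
Power ≈ 1.00; the study is adequately powered (power ≥ 0.80)

Power calculation (paired t-test, normal approximation):
z_β = d · √n - z_{α/2}
z_β = 0.94 · √79 - 3.291
z_β = 0.94 · 8.888 - 3.291
z_β = 5.064

Power = Φ(z_β) = Φ(5.064) ≈ 1.000

Effect size d = 0.94 is large by Cohen's convention (0.2/0.5/0.8).

Threshold: power ≥ 0.80 is conventionally adequate.
Power ≈ 1.00 → the study is adequately powered (power ≥ 0.80).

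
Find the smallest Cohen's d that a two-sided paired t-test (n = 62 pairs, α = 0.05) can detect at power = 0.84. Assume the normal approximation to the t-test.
d ≈ 0.38

Minimum detectable effect (paired t-test, normal approximation):
d = (z_{α/2} + z_β) / √n
d = (1.960 + 0.994) / √62
d = 2.954 / 7.874
d ≈ 0.38

By Cohen's convention (0.2 small / 0.5 medium / 0.8 large): small effect.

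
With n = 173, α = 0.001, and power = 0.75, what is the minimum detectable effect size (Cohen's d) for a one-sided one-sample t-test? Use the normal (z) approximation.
d ≈ 0.29

Minimum detectable effect (one-sample t-test, normal approximation):
d = (z_α + z_β) / √n
d = (3.090 + 0.674) / √173
d = 3.765 / 13.153
d ≈ 0.29

By Cohen's convention (0.2 small / 0.5 medium / 0.8 large): small effect.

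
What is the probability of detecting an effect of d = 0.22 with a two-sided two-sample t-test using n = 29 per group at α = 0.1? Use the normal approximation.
Power ≈ 0.21

Power calculation (two-sample t-test, normal approximation):
z_β = d · √(n/2) - z_{α/2}
z_β = 0.22 · √(29/2) - 1.645
z_β = 0.22 · 3.808 - 1.645
z_β = -0.807

Power = Φ(z_β) = Φ(-0.807) ≈ 0.210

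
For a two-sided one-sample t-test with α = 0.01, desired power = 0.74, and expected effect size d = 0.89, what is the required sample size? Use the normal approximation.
n = 14

Sample size formula (one-sample t-test, normal approximation):
n = ((z_{α/2} + z_β) / d)²

z_{α/2} = 2.576 (for α = 0.01, two-sided)
z_β = 0.643 (for power = 0.74)
d = 0.89

n = ((2.576 + 0.643) / 0.89)²
n = (3.617)²
n ≈ 13.08
Round up to the next whole number: n = 14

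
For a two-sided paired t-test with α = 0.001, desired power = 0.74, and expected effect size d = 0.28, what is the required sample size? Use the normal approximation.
n = 198 pairs

Sample size formula (paired t-test, normal approximation):
n = ((z_{α/2} + z_β) / d)²

z_{α/2} = 3.291 (for α = 0.001, two-sided)
z_β = 0.643 (for power = 0.74)
d = 0.28

n = ((3.291 + 0.643) / 0.28)²
n = (14.050)²
n ≈ 197.40
Round up to the next whole number: n = 198 pairs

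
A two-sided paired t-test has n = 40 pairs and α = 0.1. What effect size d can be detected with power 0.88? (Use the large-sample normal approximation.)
d ≈ 0.45

Minimum detectable effect (paired t-test, normal approximation):
d = (z_{α/2} + z_β) / √n
d = (1.645 + 1.175) / √40
d = 2.820 / 6.325
d ≈ 0.45

By Cohen's convention (0.2 small / 0.5 medium / 0.8 large): small effect.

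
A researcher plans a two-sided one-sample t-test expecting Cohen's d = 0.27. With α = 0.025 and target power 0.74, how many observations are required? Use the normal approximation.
n = 115

Sample size formula (one-sample t-test, normal approximation):
n = ((z_{α/2} + z_β) / d)²

z_{α/2} = 2.241 (for α = 0.025, two-sided)
z_β = 0.643 (for power = 0.74)
d = 0.27

n = ((2.241 + 0.643) / 0.27)²
n = (10.681)²
n ≈ 114.08
Round up to the next whole number: n = 115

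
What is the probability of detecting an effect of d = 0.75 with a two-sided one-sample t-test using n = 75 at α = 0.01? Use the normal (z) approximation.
Power ≈ 1.00

Power calculation (one-sample t-test, normal approximation):
z_β = d · √n - z_{α/2}
z_β = 0.75 · √75 - 2.576
z_β = 0.75 · 8.660 - 2.576
z_β = 3.919

Power = Φ(z_β) = Φ(3.919) ≈ 1.000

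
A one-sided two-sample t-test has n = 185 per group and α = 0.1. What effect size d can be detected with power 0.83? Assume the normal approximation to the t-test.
d ≈ 0.23

Minimum detectable effect (two-sample t-test, normal approximation):
d = (z_α + z_β) / √(n/2)
d = (1.282 + 0.954) / √(185/2)
d = 2.236 / 9.618
d ≈ 0.23

By Cohen's convention (0.2 small / 0.5 medium / 0.8 large): small effect.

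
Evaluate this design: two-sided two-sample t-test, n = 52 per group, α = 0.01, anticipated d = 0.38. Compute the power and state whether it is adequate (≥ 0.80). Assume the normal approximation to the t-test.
Power ≈ 0.26; the study is underpowered (power < 0.80)

Power calculation (two-sample t-test, normal approximation):
z_β = d · √(n/2) - z_{α/2}
z_β = 0.38 · √(52/2) - 2.576
z_β = 0.38 · 5.099 - 2.576
z_β = -0.638

Power = Φ(z_β) = Φ(-0.638) ≈ 0.262

Effect size d = 0.38 is small by Cohen's convention (0.2/0.5/0.8).

Threshold: power ≥ 0.80 is conventionally adequate.
Power ≈ 0.26 → the study is underpowered (power < 0.80).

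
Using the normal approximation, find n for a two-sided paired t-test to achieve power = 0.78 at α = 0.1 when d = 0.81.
n = 9 pairs

Sample size formula (paired t-test, normal approximation):
n = ((z_{α/2} + z_β) / d)²

z_{α/2} = 1.645 (for α = 0.1, two-sided)
z_β = 0.772 (for power = 0.78)
d = 0.81

n = ((1.645 + 0.772) / 0.81)²
n = (2.984)²
n ≈ 8.90
Round up to the next whole number: n = 9 pairs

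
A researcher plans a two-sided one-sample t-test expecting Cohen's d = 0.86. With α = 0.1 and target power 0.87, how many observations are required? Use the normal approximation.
n = 11

Sample size formula (one-sample t-test, normal approximation):
n = ((z_{α/2} + z_β) / d)²

z_{α/2} = 1.645 (for α = 0.1, two-sided)
z_β = 1.126 (for power = 0.87)
d = 0.86

n = ((1.645 + 1.126) / 0.86)²
n = (3.222)²
n ≈ 10.38
Round up to the next whole number: n = 11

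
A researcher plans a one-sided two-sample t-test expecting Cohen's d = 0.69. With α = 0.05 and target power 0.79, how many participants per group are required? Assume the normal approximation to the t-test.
n = 26 per group

Sample size formula (two-sample t-test, normal approximation):
n = 2 · ((z_α + z_β) / d)²

z_α = 1.645 (for α = 0.05, one-sided)
z_β = 0.806 (for power = 0.79)
d = 0.69

n = 2 · ((1.645 + 0.806) / 0.69)²
n = 2 · (3.552)²
n ≈ 25.23
Round up to the next whole number: n = 26 per group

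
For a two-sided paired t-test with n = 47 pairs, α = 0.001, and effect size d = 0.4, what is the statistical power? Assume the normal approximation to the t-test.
Power ≈ 0.29

Power calculation (paired t-test, normal approximation):
z_β = d · √n - z_{α/2}
z_β = 0.4 · √47 - 3.291
z_β = 0.4 · 6.856 - 3.291
z_β = -0.548

Power = Φ(z_β) = Φ(-0.548) ≈ 0.292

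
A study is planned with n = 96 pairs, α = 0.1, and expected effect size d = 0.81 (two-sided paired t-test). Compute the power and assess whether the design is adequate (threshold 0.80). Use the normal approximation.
Power ≈ 1.00; the study is adequately powered (power ≥ 0.80)

Power calculation (paired t-test, normal approximation):
z_β = d · √n - z_{α/2}
z_β = 0.81 · √96 - 1.645
z_β = 0.81 · 9.798 - 1.645
z_β = 6.291

Power = Φ(z_β) = Φ(6.291) ≈ 1.000

Effect size d = 0.81 is large by Cohen's convention (0.2/0.5/0.8).

Threshold: power ≥ 0.80 is conventionally adequate.
Power ≈ 1.00 → the study is adequately powered (power ≥ 0.80).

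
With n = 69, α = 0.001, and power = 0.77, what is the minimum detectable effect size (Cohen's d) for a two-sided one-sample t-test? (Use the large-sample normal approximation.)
d ≈ 0.49

Minimum detectable effect (one-sample t-test, normal approximation):
d = (z_{α/2} + z_β) / √n
d = (3.291 + 0.739) / √69
d = 4.029 / 8.307
d ≈ 0.49

By Cohen's convention (0.2 small / 0.5 medium / 0.8 large): small effect.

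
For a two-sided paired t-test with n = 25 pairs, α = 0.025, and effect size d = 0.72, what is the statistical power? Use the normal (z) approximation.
Power ≈ 0.91

Power calculation (paired t-test, normal approximation):
z_β = d · √n - z_{α/2}
z_β = 0.72 · √25 - 2.241
z_β = 0.72 · 5.000 - 2.241
z_β = 1.359

Power = Φ(z_β) = Φ(1.359) ≈ 0.913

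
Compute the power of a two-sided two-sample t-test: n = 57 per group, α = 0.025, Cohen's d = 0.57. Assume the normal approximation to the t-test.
Power ≈ 0.79

Power calculation (two-sample t-test, normal approximation):
z_β = d · √(n/2) - z_{α/2}
z_β = 0.57 · √(57/2) - 2.241
z_β = 0.57 · 5.339 - 2.241
z_β = 0.802

Power = Φ(z_β) = Φ(0.802) ≈ 0.789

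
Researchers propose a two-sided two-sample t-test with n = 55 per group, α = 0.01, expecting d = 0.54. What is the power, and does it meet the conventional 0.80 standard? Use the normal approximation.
Power ≈ 0.60; the study is underpowered (power < 0.80)

Power calculation (two-sample t-test, normal approximation):
z_β = d · √(n/2) - z_{α/2}
z_β = 0.54 · √(55/2) - 2.576
z_β = 0.54 · 5.244 - 2.576
z_β = 0.256

Power = Φ(z_β) = Φ(0.256) ≈ 0.601

Effect size d = 0.54 is medium by Cohen's convention (0.2/0.5/0.8).

Threshold: power ≥ 0.80 is conventionally adequate.
Power ≈ 0.60 → the study is underpowered (power < 0.80).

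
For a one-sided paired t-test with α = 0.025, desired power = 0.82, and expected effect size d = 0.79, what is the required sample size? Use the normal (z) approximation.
n = 14 pairs

Sample size formula (paired t-test, normal approximation):
n = ((z_α + z_β) / d)²

z_α = 1.960 (for α = 0.025, one-sided)
z_β = 0.915 (for power = 0.82)
d = 0.79

n = ((1.960 + 0.915) / 0.79)²
n = (3.639)²
n ≈ 13.24
Round up to the next whole number: n = 14 pairs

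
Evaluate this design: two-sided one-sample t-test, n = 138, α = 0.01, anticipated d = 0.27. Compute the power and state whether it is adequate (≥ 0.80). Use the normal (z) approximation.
Power ≈ 0.72; the study is underpowered (power < 0.80)

Power calculation (one-sample t-test, normal approximation):
z_β = d · √n - z_{α/2}
z_β = 0.27 · √138 - 2.576
z_β = 0.27 · 11.747 - 2.576
z_β = 0.596

Power = Φ(z_β) = Φ(0.596) ≈ 0.724

Effect size d = 0.27 is small by Cohen's convention (0.2/0.5/0.8).

Threshold: power ≥ 0.80 is conventionally adequate.
Power ≈ 0.72 → the study is underpowered (power < 0.80).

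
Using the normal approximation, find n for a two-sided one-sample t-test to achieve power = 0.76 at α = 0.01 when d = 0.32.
n = 106

Sample size formula (one-sample t-test, normal approximation):
n = ((z_{α/2} + z_β) / d)²

z_{α/2} = 2.576 (for α = 0.01, two-sided)
z_β = 0.706 (for power = 0.76)
d = 0.32

n = ((2.576 + 0.706) / 0.32)²
n = (10.256)²
n ≈ 105.19
Round up to the next whole number: n = 106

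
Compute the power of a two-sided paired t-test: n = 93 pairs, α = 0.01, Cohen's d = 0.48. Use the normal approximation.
Power ≈ 0.98

Power calculation (paired t-test, normal approximation):
z_β = d · √n - z_{α/2}
z_β = 0.48 · √93 - 2.576
z_β = 0.48 · 9.644 - 2.576
z_β = 2.053

Power = Φ(z_β) = Φ(2.053) ≈ 0.980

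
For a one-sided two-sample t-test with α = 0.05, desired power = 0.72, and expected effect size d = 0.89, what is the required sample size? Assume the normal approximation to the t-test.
n = 13 per group

Sample size formula (two-sample t-test, normal approximation):
n = 2 · ((z_α + z_β) / d)²

z_α = 1.645 (for α = 0.05, one-sided)
z_β = 0.583 (for power = 0.72)
d = 0.89

n = 2 · ((1.645 + 0.583) / 0.89)²
n = 2 · (2.503)²
n ≈ 12.53
Round up to the next whole number: n = 13 per group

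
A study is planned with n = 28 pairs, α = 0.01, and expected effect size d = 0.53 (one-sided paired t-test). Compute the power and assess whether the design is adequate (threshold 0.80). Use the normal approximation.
Power ≈ 0.68; the study is underpowered (power < 0.80)

Power calculation (paired t-test, normal approximation):
z_β = d · √n - z_α
z_β = 0.53 · √28 - 2.326
z_β = 0.53 · 5.292 - 2.326
z_β = 0.478

Power = Φ(z_β) = Φ(0.478) ≈ 0.684

Effect size d = 0.53 is medium by Cohen's convention (0.2/0.5/0.8).

Threshold: power ≥ 0.80 is conventionally adequate.
Power ≈ 0.68 → the study is underpowered (power < 0.80).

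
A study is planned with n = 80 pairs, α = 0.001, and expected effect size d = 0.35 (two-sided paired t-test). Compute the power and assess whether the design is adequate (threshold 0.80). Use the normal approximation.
Power ≈ 0.44; the study is underpowered (power < 0.80)

Power calculation (paired t-test, normal approximation):
z_β = d · √n - z_{α/2}
z_β = 0.35 · √80 - 3.291
z_β = 0.35 · 8.944 - 3.291
z_β = -0.160

Power = Φ(z_β) = Φ(-0.160) ≈ 0.436

Effect size d = 0.35 is small by Cohen's convention (0.2/0.5/0.8).

Threshold: power ≥ 0.80 is conventionally adequate.
Power ≈ 0.44 → the study is underpowered (power < 0.80).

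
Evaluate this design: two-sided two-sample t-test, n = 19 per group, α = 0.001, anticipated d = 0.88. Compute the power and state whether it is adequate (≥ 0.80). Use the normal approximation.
Power ≈ 0.28; the study is underpowered (power < 0.80)

Power calculation (two-sample t-test, normal approximation):
z_β = d · √(n/2) - z_{α/2}
z_β = 0.88 · √(19/2) - 3.291
z_β = 0.88 · 3.082 - 3.291
z_β = -0.578

Power = Φ(z_β) = Φ(-0.578) ≈ 0.282

Effect size d = 0.88 is large by Cohen's convention (0.2/0.5/0.8).

Threshold: power ≥ 0.80 is conventionally adequate.
Power ≈ 0.28 → the study is underpowered (power < 0.80).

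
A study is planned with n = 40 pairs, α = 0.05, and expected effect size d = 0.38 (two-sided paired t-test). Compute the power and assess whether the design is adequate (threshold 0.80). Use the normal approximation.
Power ≈ 0.67; the study is underpowered (power < 0.80)

Power calculation (paired t-test, normal approximation):
z_β = d · √n - z_{α/2}
z_β = 0.38 · √40 - 1.960
z_β = 0.38 · 6.325 - 1.960
z_β = 0.443

Power = Φ(z_β) = Φ(0.443) ≈ 0.671

Effect size d = 0.38 is small by Cohen's convention (0.2/0.5/0.8).

Threshold: power ≥ 0.80 is conventionally adequate.
Power ≈ 0.67 → the study is underpowered (power < 0.80).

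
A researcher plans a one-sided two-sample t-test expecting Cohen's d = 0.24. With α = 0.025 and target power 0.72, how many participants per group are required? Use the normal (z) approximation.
n = 225 per group

Sample size formula (two-sample t-test, normal approximation):
n = 2 · ((z_α + z_β) / d)²

z_α = 1.960 (for α = 0.025, one-sided)
z_β = 0.583 (for power = 0.72)
d = 0.24

n = 2 · ((1.960 + 0.583) / 0.24)²
n = 2 · (10.596)²
n ≈ 224.55
Round up to the next whole number: n = 225 per group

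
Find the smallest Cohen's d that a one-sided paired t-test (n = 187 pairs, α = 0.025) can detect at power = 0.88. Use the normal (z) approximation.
d ≈ 0.23

Minimum detectable effect (paired t-test, normal approximation):
d = (z_α + z_β) / √n
d = (1.960 + 1.175) / √187
d = 3.135 / 13.675
d ≈ 0.23

By Cohen's convention (0.2 small / 0.5 medium / 0.8 large): small effect.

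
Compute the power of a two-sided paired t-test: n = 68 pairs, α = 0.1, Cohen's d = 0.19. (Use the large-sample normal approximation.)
Power ≈ 0.47

Power calculation (paired t-test, normal approximation):
z_β = d · √n - z_{α/2}
z_β = 0.19 · √68 - 1.645
z_β = 0.19 · 8.246 - 1.645
z_β = -0.078

Power = Φ(z_β) = Φ(-0.078) ≈ 0.469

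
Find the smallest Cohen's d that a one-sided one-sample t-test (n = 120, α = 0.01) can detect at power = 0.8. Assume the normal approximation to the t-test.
d ≈ 0.29

Minimum detectable effect (one-sample t-test, normal approximation):
d = (z_α + z_β) / √n
d = (2.326 + 0.842) / √120
d = 3.168 / 10.954
d ≈ 0.29

By Cohen's convention (0.2 small / 0.5 medium / 0.8 large): small effect.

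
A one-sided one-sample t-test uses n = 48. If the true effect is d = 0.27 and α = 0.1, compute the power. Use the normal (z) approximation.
Power ≈ 0.72

Power calculation (one-sample t-test, normal approximation):
z_β = d · √n - z_α
z_β = 0.27 · √48 - 1.282
z_β = 0.27 · 6.928 - 1.282
z_β = 0.589

Power = Φ(z_β) = Φ(0.589) ≈ 0.722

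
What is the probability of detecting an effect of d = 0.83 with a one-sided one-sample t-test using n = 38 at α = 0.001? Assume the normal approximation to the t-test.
Power ≈ 0.98

Power calculation (one-sample t-test, normal approximation):
z_β = d · √n - z_α
z_β = 0.83 · √38 - 3.090
z_β = 0.83 · 6.164 - 3.090
z_β = 2.026

Power = Φ(z_β) = Φ(2.026) ≈ 0.979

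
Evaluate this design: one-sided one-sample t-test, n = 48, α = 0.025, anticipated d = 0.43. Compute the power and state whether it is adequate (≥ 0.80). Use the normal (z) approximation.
Power ≈ 0.85; the study is adequately powered (power ≥ 0.80)

Power calculation (one-sample t-test, normal approximation):
z_β = d · √n - z_α
z_β = 0.43 · √48 - 1.960
z_β = 0.43 · 6.928 - 1.960
z_β = 1.019

Power = Φ(z_β) = Φ(1.019) ≈ 0.846

Effect size d = 0.43 is small by Cohen's convention (0.2/0.5/0.8).

Threshold: power ≥ 0.80 is conventionally adequate.
Power ≈ 0.85 → the study is adequately powered (power ≥ 0.80).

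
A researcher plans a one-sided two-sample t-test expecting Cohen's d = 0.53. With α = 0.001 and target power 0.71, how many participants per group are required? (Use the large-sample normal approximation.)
n = 95 per group

Sample size formula (two-sample t-test, normal approximation):
n = 2 · ((z_α + z_β) / d)²

z_α = 3.090 (for α = 0.001, one-sided)
z_β = 0.553 (for power = 0.71)
d = 0.53

n = 2 · ((3.090 + 0.553) / 0.53)²
n = 2 · (6.874)²
n ≈ 94.50
Round up to the next whole number: n = 95 per group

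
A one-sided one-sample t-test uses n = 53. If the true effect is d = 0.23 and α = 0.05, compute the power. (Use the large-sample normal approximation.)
Power ≈ 0.51

Power calculation (one-sample t-test, normal approximation):
z_β = d · √n - z_α
z_β = 0.23 · √53 - 1.645
z_β = 0.23 · 7.280 - 1.645
z_β = 0.030

Power = Φ(z_β) = Φ(0.030) ≈ 0.512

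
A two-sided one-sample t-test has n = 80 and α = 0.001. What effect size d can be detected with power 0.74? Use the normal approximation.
d ≈ 0.44

Minimum detectable effect (one-sample t-test, normal approximation):
d = (z_{α/2} + z_β) / √n
d = (3.291 + 0.643) / √80
d = 3.934 / 8.944
d ≈ 0.44

By Cohen's convention (0.2 small / 0.5 medium / 0.8 large): small effect.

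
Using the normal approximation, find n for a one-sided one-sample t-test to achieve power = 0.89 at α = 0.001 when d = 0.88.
n = 25

Sample size formula (one-sample t-test, normal approximation):
n = ((z_α + z_β) / d)²

z_α = 3.090 (for α = 0.001, one-sided)
z_β = 1.227 (for power = 0.89)
d = 0.88

n = ((3.090 + 1.227) / 0.88)²
n = (4.906)²
n ≈ 24.07
Round up to the next whole number: n = 25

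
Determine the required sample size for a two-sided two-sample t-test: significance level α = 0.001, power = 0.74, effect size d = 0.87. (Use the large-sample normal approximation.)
n = 41 per group

Sample size formula (two-sample t-test, normal approximation):
n = 2 · ((z_{α/2} + z_β) / d)²

z_{α/2} = 3.291 (for α = 0.001, two-sided)
z_β = 0.643 (for power = 0.74)
d = 0.87

n = 2 · ((3.291 + 0.643) / 0.87)²
n = 2 · (4.522)²
n ≈ 40.90
Round up to the next whole number: n = 41 per group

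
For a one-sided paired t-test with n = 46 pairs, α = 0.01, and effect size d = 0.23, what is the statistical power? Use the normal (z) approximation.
Power ≈ 0.22

Power calculation (paired t-test, normal approximation):
z_β = d · √n - z_α
z_β = 0.23 · √46 - 2.326
z_β = 0.23 · 6.782 - 2.326
z_β = -0.766

Power = Φ(z_β) = Φ(-0.766) ≈ 0.222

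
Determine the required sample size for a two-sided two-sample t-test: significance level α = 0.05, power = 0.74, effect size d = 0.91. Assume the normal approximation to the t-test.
n = 17 per group

Sample size formula (two-sample t-test, normal approximation):
n = 2 · ((z_{α/2} + z_β) / d)²

z_{α/2} = 1.960 (for α = 0.05, two-sided)
z_β = 0.643 (for power = 0.74)
d = 0.91

n = 2 · ((1.960 + 0.643) / 0.91)²
n = 2 · (2.860)²
n ≈ 16.36
Round up to the next whole number: n = 17 per group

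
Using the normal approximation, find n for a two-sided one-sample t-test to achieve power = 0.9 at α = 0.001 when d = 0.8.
n = 33

Sample size formula (one-sample t-test, normal approximation):
n = ((z_{α/2} + z_β) / d)²

z_{α/2} = 3.291 (for α = 0.001, two-sided)
z_β = 1.282 (for power = 0.9)
d = 0.8

n = ((3.291 + 1.282) / 0.8)²
n = (5.716)²
n ≈ 32.67
Round up to the next whole number: n = 33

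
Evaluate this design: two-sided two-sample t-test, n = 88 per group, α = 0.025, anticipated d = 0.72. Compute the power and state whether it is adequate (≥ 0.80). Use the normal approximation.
Power ≈ 0.99; the study is adequately powered (power ≥ 0.80)

Power calculation (two-sample t-test, normal approximation):
z_β = d · √(n/2) - z_{α/2}
z_β = 0.72 · √(88/2) - 2.241
z_β = 0.72 · 6.633 - 2.241
z_β = 2.535

Power = Φ(z_β) = Φ(2.535) ≈ 0.994

Effect size d = 0.72 is medium by Cohen's convention (0.2/0.5/0.8).

Threshold: power ≥ 0.80 is conventionally adequate.
Power ≈ 0.99 → the study is adequately powered (power ≥ 0.80).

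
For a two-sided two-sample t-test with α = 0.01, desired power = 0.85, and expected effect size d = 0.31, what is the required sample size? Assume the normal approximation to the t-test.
n = 272 per group

Sample size formula (two-sample t-test, normal approximation):
n = 2 · ((z_{α/2} + z_β) / d)²

z_{α/2} = 2.576 (for α = 0.01, two-sided)
z_β = 1.036 (for power = 0.85)
d = 0.31

n = 2 · ((2.576 + 1.036) / 0.31)²
n = 2 · (11.652)²
n ≈ 271.54
Round up to the next whole number: n = 272 per group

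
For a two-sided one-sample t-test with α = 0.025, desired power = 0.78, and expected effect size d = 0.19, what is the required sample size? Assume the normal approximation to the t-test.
n = 252

Sample size formula (one-sample t-test, normal approximation):
n = ((z_{α/2} + z_β) / d)²

z_{α/2} = 2.241 (for α = 0.025, two-sided)
z_β = 0.772 (for power = 0.78)
d = 0.19

n = ((2.241 + 0.772) / 0.19)²
n = (15.858)²
n ≈ 251.48
Round up to the next whole number: n = 252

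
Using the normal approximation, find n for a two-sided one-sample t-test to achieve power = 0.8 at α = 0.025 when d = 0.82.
n = 15

Sample size formula (one-sample t-test, normal approximation):
n = ((z_{α/2} + z_β) / d)²

z_{α/2} = 2.241 (for α = 0.025, two-sided)
z_β = 0.842 (for power = 0.8)
d = 0.82

n = ((2.241 + 0.842) / 0.82)²
n = (3.760)²
n ≈ 14.14
Round up to the next whole number: n = 15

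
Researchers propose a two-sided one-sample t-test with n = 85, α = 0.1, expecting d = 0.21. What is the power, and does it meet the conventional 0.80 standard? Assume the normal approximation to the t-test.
Power ≈ 0.61; the study is underpowered (power < 0.80)

Power calculation (one-sample t-test, normal approximation):
z_β = d · √n - z_{α/2}
z_β = 0.21 · √85 - 1.645
z_β = 0.21 · 9.220 - 1.645
z_β = 0.291

Power = Φ(z_β) = Φ(0.291) ≈ 0.615

Effect size d = 0.21 is small by Cohen's convention (0.2/0.5/0.8).

Threshold: power ≥ 0.80 is conventionally adequate.
Power ≈ 0.61 → the study is underpowered (power < 0.80).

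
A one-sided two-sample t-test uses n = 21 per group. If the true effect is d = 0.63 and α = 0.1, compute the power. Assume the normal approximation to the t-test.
Power ≈ 0.78

Power calculation (two-sample t-test, normal approximation):
z_β = d · √(n/2) - z_α
z_β = 0.63 · √(21/2) - 1.282
z_β = 0.63 · 3.240 - 1.282
z_β = 0.760

Power = Φ(z_β) = Φ(0.760) ≈ 0.776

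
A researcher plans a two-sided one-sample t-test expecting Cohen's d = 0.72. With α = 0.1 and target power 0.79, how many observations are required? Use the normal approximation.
n = 12

Sample size formula (one-sample t-test, normal approximation):
n = ((z_{α/2} + z_β) / d)²

z_{α/2} = 1.645 (for α = 0.1, two-sided)
z_β = 0.806 (for power = 0.79)
d = 0.72

n = ((1.645 + 0.806) / 0.72)²
n = (3.404)²
n ≈ 11.59
Round up to the next whole number: n = 12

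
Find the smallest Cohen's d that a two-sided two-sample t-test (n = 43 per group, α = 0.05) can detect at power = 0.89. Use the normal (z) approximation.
d ≈ 0.69

Minimum detectable effect (two-sample t-test, normal approximation):
d = (z_{α/2} + z_β) / √(n/2)
d = (1.960 + 1.227) / √(43/2)
d = 3.186 / 4.637
d ≈ 0.69

By Cohen's convention (0.2 small / 0.5 medium / 0.8 large): medium effect.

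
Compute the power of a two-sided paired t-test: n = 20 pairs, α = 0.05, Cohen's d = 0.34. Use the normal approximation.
Power ≈ 0.33

Power calculation (paired t-test, normal approximation):
z_β = d · √n - z_{α/2}
z_β = 0.34 · √20 - 1.960
z_β = 0.34 · 4.472 - 1.960
z_β = -0.439

Power = Φ(z_β) = Φ(-0.439) ≈ 0.330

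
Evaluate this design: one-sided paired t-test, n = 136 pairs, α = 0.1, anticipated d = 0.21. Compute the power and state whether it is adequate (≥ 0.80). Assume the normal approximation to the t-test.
Power ≈ 0.88; the study is adequately powered (power ≥ 0.80)

Power calculation (paired t-test, normal approximation):
z_β = d · √n - z_α
z_β = 0.21 · √136 - 1.282
z_β = 0.21 · 11.662 - 1.282
z_β = 1.167

Power = Φ(z_β) = Φ(1.167) ≈ 0.878

Effect size d = 0.21 is small by Cohen's convention (0.2/0.5/0.8).

Threshold: power ≥ 0.80 is conventionally adequate.
Power ≈ 0.88 → the study is adequately powered (power ≥ 0.80).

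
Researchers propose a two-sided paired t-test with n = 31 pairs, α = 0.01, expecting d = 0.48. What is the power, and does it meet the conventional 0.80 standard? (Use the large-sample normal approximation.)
Power ≈ 0.54; the study is underpowered (power < 0.80)

Power calculation (paired t-test, normal approximation):
z_β = d · √n - z_{α/2}
z_β = 0.48 · √31 - 2.576
z_β = 0.48 · 5.568 - 2.576
z_β = 0.097

Power = Φ(z_β) = Φ(0.097) ≈ 0.539

Effect size d = 0.48 is small by Cohen's convention (0.2/0.5/0.8).

Threshold: power ≥ 0.80 is conventionally adequate.
Power ≈ 0.54 → the study is underpowered (power < 0.80).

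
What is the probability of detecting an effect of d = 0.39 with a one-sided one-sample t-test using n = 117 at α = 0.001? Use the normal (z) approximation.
Power ≈ 0.87

Power calculation (one-sample t-test, normal approximation):
z_β = d · √n - z_α
z_β = 0.39 · √117 - 3.090
z_β = 0.39 · 10.817 - 3.090
z_β = 1.128

Power = Φ(z_β) = Φ(1.128) ≈ 0.870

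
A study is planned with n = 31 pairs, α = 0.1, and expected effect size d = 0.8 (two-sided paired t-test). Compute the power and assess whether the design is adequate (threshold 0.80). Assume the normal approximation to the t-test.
Power ≈ 1.00; the study is adequately powered (power ≥ 0.80)

Power calculation (paired t-test, normal approximation):
z_β = d · √n - z_{α/2}
z_β = 0.8 · √31 - 1.645
z_β = 0.8 · 5.568 - 1.645
z_β = 2.809

Power = Φ(z_β) = Φ(2.809) ≈ 0.998

Effect size d = 0.8 is large by Cohen's convention (0.2/0.5/0.8).

Threshold: power ≥ 0.80 is conventionally adequate.
Power ≈ 1.00 → the study is adequately powered (power ≥ 0.80).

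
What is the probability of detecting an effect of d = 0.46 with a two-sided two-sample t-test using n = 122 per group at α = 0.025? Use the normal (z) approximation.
Power ≈ 0.91

Power calculation (two-sample t-test, normal approximation):
z_β = d · √(n/2) - z_{α/2}
z_β = 0.46 · √(122/2) - 2.241
z_β = 0.46 · 7.810 - 2.241
z_β = 1.351

Power = Φ(z_β) = Φ(1.351) ≈ 0.912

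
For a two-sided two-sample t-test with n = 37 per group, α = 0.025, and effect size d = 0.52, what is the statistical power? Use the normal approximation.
Power ≈ 0.50

Power calculation (two-sample t-test, normal approximation):
z_β = d · √(n/2) - z_{α/2}
z_β = 0.52 · √(37/2) - 2.241
z_β = 0.52 · 4.301 - 2.241
z_β = -0.005

Power = Φ(z_β) = Φ(-0.005) ≈ 0.498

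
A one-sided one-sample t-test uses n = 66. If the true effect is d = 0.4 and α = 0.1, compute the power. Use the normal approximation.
Power ≈ 0.98

Power calculation (one-sample t-test, normal approximation):
z_β = d · √n - z_α
z_β = 0.4 · √66 - 1.282
z_β = 0.4 · 8.124 - 1.282
z_β = 1.968

Power = Φ(z_β) = Φ(1.968) ≈ 0.975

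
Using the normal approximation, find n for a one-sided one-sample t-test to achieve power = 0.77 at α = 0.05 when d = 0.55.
n = 19

Sample size formula (one-sample t-test, normal approximation):
n = ((z_α + z_β) / d)²

z_α = 1.645 (for α = 0.05, one-sided)
z_β = 0.739 (for power = 0.77)
d = 0.55

n = ((1.645 + 0.739) / 0.55)²
n = (4.335)²
n ≈ 18.79
Round up to the next whole number: n = 19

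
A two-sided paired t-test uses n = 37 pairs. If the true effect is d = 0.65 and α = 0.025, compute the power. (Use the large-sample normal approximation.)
Power ≈ 0.96

Power calculation (paired t-test, normal approximation):
z_β = d · √n - z_{α/2}
z_β = 0.65 · √37 - 2.241
z_β = 0.65 · 6.083 - 2.241
z_β = 1.712

Power = Φ(z_β) = Φ(1.712) ≈ 0.957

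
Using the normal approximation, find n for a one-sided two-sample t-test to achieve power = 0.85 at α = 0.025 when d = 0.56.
n = 58 per group

Sample size formula (two-sample t-test, normal approximation):
n = 2 · ((z_α + z_β) / d)²

z_α = 1.960 (for α = 0.025, one-sided)
z_β = 1.036 (for power = 0.85)
d = 0.56

n = 2 · ((1.960 + 1.036) / 0.56)²
n = 2 · (5.350)²
n ≈ 57.24
Round up to the next whole number: n = 58 per group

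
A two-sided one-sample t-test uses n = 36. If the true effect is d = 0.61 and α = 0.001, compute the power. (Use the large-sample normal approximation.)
Power ≈ 0.64

Power calculation (one-sample t-test, normal approximation):
z_β = d · √n - z_{α/2}
z_β = 0.61 · √36 - 3.291
z_β = 0.61 · 6.000 - 3.291
z_β = 0.369

Power = Φ(z_β) = Φ(0.369) ≈ 0.644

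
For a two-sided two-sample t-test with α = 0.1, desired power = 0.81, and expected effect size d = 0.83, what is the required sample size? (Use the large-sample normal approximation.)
n = 19 per group

Sample size formula (two-sample t-test, normal approximation):
n = 2 · ((z_{α/2} + z_β) / d)²

z_{α/2} = 1.645 (for α = 0.1, two-sided)
z_β = 0.878 (for power = 0.81)
d = 0.83

n = 2 · ((1.645 + 0.878) / 0.83)²
n = 2 · (3.040)²
n ≈ 18.48
Round up to the next whole number: n = 19 per group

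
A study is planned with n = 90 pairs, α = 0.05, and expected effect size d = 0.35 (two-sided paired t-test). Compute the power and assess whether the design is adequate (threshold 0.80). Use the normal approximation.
Power ≈ 0.91; the study is adequately powered (power ≥ 0.80)

Power calculation (paired t-test, normal approximation):
z_β = d · √n - z_{α/2}
z_β = 0.35 · √90 - 1.960
z_β = 0.35 · 9.487 - 1.960
z_β = 1.360

Power = Φ(z_β) = Φ(1.360) ≈ 0.913

Effect size d = 0.35 is small by Cohen's convention (0.2/0.5/0.8).

Threshold: power ≥ 0.80 is conventionally adequate.
Power ≈ 0.91 → the study is adequately powered (power ≥ 0.80).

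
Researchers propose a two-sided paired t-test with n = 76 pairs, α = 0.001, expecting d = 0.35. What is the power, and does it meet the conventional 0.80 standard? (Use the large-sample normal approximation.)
Power ≈ 0.41; the study is underpowered (power < 0.80)

Power calculation (paired t-test, normal approximation):
z_β = d · √n - z_{α/2}
z_β = 0.35 · √76 - 3.291
z_β = 0.35 · 8.718 - 3.291
z_β = -0.239

Power = Φ(z_β) = Φ(-0.239) ≈ 0.405

Effect size d = 0.35 is small by Cohen's convention (0.2/0.5/0.8).

Threshold: power ≥ 0.80 is conventionally adequate.
Power ≈ 0.41 → the study is underpowered (power < 0.80).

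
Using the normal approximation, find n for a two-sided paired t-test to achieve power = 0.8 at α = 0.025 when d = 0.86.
n = 13 pairs

Sample size formula (paired t-test, normal approximation):
n = ((z_{α/2} + z_β) / d)²

z_{α/2} = 2.241 (for α = 0.025, two-sided)
z_β = 0.842 (for power = 0.8)
d = 0.86

n = ((2.241 + 0.842) / 0.86)²
n = (3.585)²
n ≈ 12.85
Round up to the next whole number: n = 13 pairs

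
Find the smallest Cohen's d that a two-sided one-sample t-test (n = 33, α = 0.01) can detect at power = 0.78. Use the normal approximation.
d ≈ 0.58

Minimum detectable effect (one-sample t-test, normal approximation):
d = (z_{α/2} + z_β) / √n
d = (2.576 + 0.772) / √33
d = 3.348 / 5.745
d ≈ 0.58

By Cohen's convention (0.2 small / 0.5 medium / 0.8 large): medium effect.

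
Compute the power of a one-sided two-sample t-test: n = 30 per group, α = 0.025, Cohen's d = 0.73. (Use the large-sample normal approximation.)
Power ≈ 0.81

Power calculation (two-sample t-test, normal approximation):
z_β = d · √(n/2) - z_α
z_β = 0.73 · √(30/2) - 1.960
z_β = 0.73 · 3.873 - 1.960
z_β = 0.867

Power = Φ(z_β) = Φ(0.867) ≈ 0.807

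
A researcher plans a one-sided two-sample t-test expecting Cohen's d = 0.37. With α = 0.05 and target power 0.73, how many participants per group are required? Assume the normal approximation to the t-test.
n = 75 per group

Sample size formula (two-sample t-test, normal approximation):
n = 2 · ((z_α + z_β) / d)²

z_α = 1.645 (for α = 0.05, one-sided)
z_β = 0.613 (for power = 0.73)
d = 0.37

n = 2 · ((1.645 + 0.613) / 0.37)²
n = 2 · (6.103)²
n ≈ 74.49
Round up to the next whole number: n = 75 per group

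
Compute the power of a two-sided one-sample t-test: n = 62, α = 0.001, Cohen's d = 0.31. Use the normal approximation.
Power ≈ 0.20

Power calculation (one-sample t-test, normal approximation):
z_β = d · √n - z_{α/2}
z_β = 0.31 · √62 - 3.291
z_β = 0.31 · 7.874 - 3.291
z_β = -0.850

Power = Φ(z_β) = Φ(-0.850) ≈ 0.198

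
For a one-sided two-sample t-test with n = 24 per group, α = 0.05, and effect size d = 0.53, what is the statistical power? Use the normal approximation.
Power ≈ 0.58

Power calculation (two-sample t-test, normal approximation):
z_β = d · √(n/2) - z_α
z_β = 0.53 · √(24/2) - 1.645
z_β = 0.53 · 3.464 - 1.645
z_β = 0.191

Power = Φ(z_β) = Φ(0.191) ≈ 0.576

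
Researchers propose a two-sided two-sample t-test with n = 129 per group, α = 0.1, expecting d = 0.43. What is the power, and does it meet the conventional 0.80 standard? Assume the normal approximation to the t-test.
Power ≈ 0.96; the study is adequately powered (power ≥ 0.80)

Power calculation (two-sample t-test, normal approximation):
z_β = d · √(n/2) - z_{α/2}
z_β = 0.43 · √(129/2) - 1.645
z_β = 0.43 · 8.031 - 1.645
z_β = 1.809

Power = Φ(z_β) = Φ(1.809) ≈ 0.965

Effect size d = 0.43 is small by Cohen's convention (0.2/0.5/0.8).

Threshold: power ≥ 0.80 is conventionally adequate.
Power ≈ 0.96 → the study is adequately powered (power ≥ 0.80).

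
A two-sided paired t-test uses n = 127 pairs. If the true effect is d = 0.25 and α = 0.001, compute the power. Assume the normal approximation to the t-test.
Power ≈ 0.32

Power calculation (paired t-test, normal approximation):
z_β = d · √n - z_{α/2}
z_β = 0.25 · √127 - 3.291
z_β = 0.25 · 11.269 - 3.291
z_β = -0.473

Power = Φ(z_β) = Φ(-0.473) ≈ 0.318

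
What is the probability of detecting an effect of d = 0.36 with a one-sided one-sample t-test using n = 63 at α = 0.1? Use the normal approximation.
Power ≈ 0.94

Power calculation (one-sample t-test, normal approximation):
z_β = d · √n - z_α
z_β = 0.36 · √63 - 1.282
z_β = 0.36 · 7.937 - 1.282
z_β = 1.576

Power = Φ(z_β) = Φ(1.576) ≈ 0.942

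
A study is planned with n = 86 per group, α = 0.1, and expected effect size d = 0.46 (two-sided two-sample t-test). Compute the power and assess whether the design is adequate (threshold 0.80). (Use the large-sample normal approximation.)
Power ≈ 0.91; the study is adequately powered (power ≥ 0.80)

Power calculation (two-sample t-test, normal approximation):
z_β = d · √(n/2) - z_{α/2}
z_β = 0.46 · √(86/2) - 1.645
z_β = 0.46 · 6.557 - 1.645
z_β = 1.372

Power = Φ(z_β) = Φ(1.372) ≈ 0.915

Effect size d = 0.46 is small by Cohen's convention (0.2/0.5/0.8).

Threshold: power ≥ 0.80 is conventionally adequate.
Power ≈ 0.91 → the study is adequately powered (power ≥ 0.80).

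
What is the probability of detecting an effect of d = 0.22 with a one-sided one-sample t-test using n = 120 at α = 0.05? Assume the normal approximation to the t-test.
Power ≈ 0.78

Power calculation (one-sample t-test, normal approximation):
z_β = d · √n - z_α
z_β = 0.22 · √120 - 1.645
z_β = 0.22 · 10.954 - 1.645
z_β = 0.765

Power = Φ(z_β) = Φ(0.765) ≈ 0.778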